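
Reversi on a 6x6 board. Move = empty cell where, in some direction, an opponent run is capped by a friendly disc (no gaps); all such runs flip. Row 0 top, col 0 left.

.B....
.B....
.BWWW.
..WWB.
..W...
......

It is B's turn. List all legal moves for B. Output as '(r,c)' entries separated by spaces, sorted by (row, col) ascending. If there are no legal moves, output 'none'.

Answer: (1,2) (1,4) (2,5) (3,1) (4,3) (4,4)

Derivation:
(1,2): flips 1 -> legal
(1,3): no bracket -> illegal
(1,4): flips 1 -> legal
(1,5): no bracket -> illegal
(2,5): flips 3 -> legal
(3,1): flips 2 -> legal
(3,5): no bracket -> illegal
(4,1): no bracket -> illegal
(4,3): flips 1 -> legal
(4,4): flips 2 -> legal
(5,1): no bracket -> illegal
(5,2): no bracket -> illegal
(5,3): no bracket -> illegal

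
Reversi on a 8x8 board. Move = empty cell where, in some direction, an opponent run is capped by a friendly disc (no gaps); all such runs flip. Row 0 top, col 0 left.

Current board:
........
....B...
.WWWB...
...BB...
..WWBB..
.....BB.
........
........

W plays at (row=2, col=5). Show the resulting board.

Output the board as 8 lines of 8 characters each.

Answer: ........
....B...
.WWWWW..
...BW...
..WWBB..
.....BB.
........
........

Derivation:
Place W at (2,5); scan 8 dirs for brackets.
Dir NW: opp run (1,4), next='.' -> no flip
Dir N: first cell '.' (not opp) -> no flip
Dir NE: first cell '.' (not opp) -> no flip
Dir W: opp run (2,4) capped by W -> flip
Dir E: first cell '.' (not opp) -> no flip
Dir SW: opp run (3,4) capped by W -> flip
Dir S: first cell '.' (not opp) -> no flip
Dir SE: first cell '.' (not opp) -> no flip
All flips: (2,4) (3,4)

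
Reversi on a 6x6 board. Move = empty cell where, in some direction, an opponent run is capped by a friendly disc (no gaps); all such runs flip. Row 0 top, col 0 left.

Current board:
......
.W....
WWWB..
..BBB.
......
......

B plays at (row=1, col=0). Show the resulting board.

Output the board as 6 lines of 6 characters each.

Answer: ......
BW....
WBWB..
..BBB.
......
......

Derivation:
Place B at (1,0); scan 8 dirs for brackets.
Dir NW: edge -> no flip
Dir N: first cell '.' (not opp) -> no flip
Dir NE: first cell '.' (not opp) -> no flip
Dir W: edge -> no flip
Dir E: opp run (1,1), next='.' -> no flip
Dir SW: edge -> no flip
Dir S: opp run (2,0), next='.' -> no flip
Dir SE: opp run (2,1) capped by B -> flip
All flips: (2,1)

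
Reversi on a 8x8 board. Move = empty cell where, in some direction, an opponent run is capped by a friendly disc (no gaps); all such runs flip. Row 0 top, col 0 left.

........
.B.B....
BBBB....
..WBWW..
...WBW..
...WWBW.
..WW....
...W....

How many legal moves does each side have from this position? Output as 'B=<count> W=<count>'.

-- B to move --
(2,4): flips 1 -> legal
(2,5): flips 2 -> legal
(2,6): flips 1 -> legal
(3,1): flips 1 -> legal
(3,6): flips 2 -> legal
(4,1): flips 1 -> legal
(4,2): flips 2 -> legal
(4,6): flips 1 -> legal
(4,7): no bracket -> illegal
(5,1): no bracket -> illegal
(5,2): flips 2 -> legal
(5,7): flips 1 -> legal
(6,1): no bracket -> illegal
(6,4): flips 1 -> legal
(6,5): flips 3 -> legal
(6,6): no bracket -> illegal
(6,7): flips 3 -> legal
(7,1): flips 2 -> legal
(7,2): no bracket -> illegal
(7,4): no bracket -> illegal
B mobility = 14
-- W to move --
(0,0): no bracket -> illegal
(0,1): no bracket -> illegal
(0,2): no bracket -> illegal
(0,3): flips 3 -> legal
(0,4): no bracket -> illegal
(1,0): flips 1 -> legal
(1,2): flips 2 -> legal
(1,4): flips 1 -> legal
(2,4): no bracket -> illegal
(3,0): no bracket -> illegal
(3,1): no bracket -> illegal
(4,2): no bracket -> illegal
(4,6): no bracket -> illegal
(6,4): no bracket -> illegal
(6,5): flips 1 -> legal
(6,6): no bracket -> illegal
W mobility = 5

Answer: B=14 W=5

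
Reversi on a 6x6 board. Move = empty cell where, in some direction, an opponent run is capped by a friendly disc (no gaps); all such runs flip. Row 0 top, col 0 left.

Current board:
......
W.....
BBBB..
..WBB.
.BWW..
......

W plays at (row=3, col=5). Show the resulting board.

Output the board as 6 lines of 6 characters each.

Answer: ......
W.....
BBBB..
..WWWW
.BWW..
......

Derivation:
Place W at (3,5); scan 8 dirs for brackets.
Dir NW: first cell '.' (not opp) -> no flip
Dir N: first cell '.' (not opp) -> no flip
Dir NE: edge -> no flip
Dir W: opp run (3,4) (3,3) capped by W -> flip
Dir E: edge -> no flip
Dir SW: first cell '.' (not opp) -> no flip
Dir S: first cell '.' (not opp) -> no flip
Dir SE: edge -> no flip
All flips: (3,3) (3,4)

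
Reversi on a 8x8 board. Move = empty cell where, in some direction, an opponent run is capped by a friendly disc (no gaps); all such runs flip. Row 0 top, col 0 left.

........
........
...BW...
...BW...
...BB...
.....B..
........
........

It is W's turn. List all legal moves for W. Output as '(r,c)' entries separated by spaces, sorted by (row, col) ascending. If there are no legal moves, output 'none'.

Answer: (1,2) (2,2) (3,2) (4,2) (5,2) (5,4)

Derivation:
(1,2): flips 1 -> legal
(1,3): no bracket -> illegal
(1,4): no bracket -> illegal
(2,2): flips 1 -> legal
(3,2): flips 1 -> legal
(3,5): no bracket -> illegal
(4,2): flips 1 -> legal
(4,5): no bracket -> illegal
(4,6): no bracket -> illegal
(5,2): flips 1 -> legal
(5,3): no bracket -> illegal
(5,4): flips 1 -> legal
(5,6): no bracket -> illegal
(6,4): no bracket -> illegal
(6,5): no bracket -> illegal
(6,6): no bracket -> illegal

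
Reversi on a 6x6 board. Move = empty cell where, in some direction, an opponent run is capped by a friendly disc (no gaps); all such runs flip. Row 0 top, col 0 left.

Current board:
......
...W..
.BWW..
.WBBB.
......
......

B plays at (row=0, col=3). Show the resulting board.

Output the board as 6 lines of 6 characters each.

Answer: ...B..
...B..
.BWB..
.WBBB.
......
......

Derivation:
Place B at (0,3); scan 8 dirs for brackets.
Dir NW: edge -> no flip
Dir N: edge -> no flip
Dir NE: edge -> no flip
Dir W: first cell '.' (not opp) -> no flip
Dir E: first cell '.' (not opp) -> no flip
Dir SW: first cell '.' (not opp) -> no flip
Dir S: opp run (1,3) (2,3) capped by B -> flip
Dir SE: first cell '.' (not opp) -> no flip
All flips: (1,3) (2,3)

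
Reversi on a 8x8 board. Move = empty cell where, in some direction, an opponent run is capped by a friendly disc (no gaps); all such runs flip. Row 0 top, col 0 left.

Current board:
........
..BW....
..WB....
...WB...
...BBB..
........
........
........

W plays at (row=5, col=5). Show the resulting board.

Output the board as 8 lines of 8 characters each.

Answer: ........
..BW....
..WB....
...WB...
...BWB..
.....W..
........
........

Derivation:
Place W at (5,5); scan 8 dirs for brackets.
Dir NW: opp run (4,4) capped by W -> flip
Dir N: opp run (4,5), next='.' -> no flip
Dir NE: first cell '.' (not opp) -> no flip
Dir W: first cell '.' (not opp) -> no flip
Dir E: first cell '.' (not opp) -> no flip
Dir SW: first cell '.' (not opp) -> no flip
Dir S: first cell '.' (not opp) -> no flip
Dir SE: first cell '.' (not opp) -> no flip
All flips: (4,4)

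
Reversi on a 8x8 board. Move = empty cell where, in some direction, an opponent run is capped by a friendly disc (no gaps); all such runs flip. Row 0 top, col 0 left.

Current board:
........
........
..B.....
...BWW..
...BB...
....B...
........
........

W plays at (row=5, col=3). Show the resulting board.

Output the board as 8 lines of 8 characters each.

Place W at (5,3); scan 8 dirs for brackets.
Dir NW: first cell '.' (not opp) -> no flip
Dir N: opp run (4,3) (3,3), next='.' -> no flip
Dir NE: opp run (4,4) capped by W -> flip
Dir W: first cell '.' (not opp) -> no flip
Dir E: opp run (5,4), next='.' -> no flip
Dir SW: first cell '.' (not opp) -> no flip
Dir S: first cell '.' (not opp) -> no flip
Dir SE: first cell '.' (not opp) -> no flip
All flips: (4,4)

Answer: ........
........
..B.....
...BWW..
...BW...
...WB...
........
........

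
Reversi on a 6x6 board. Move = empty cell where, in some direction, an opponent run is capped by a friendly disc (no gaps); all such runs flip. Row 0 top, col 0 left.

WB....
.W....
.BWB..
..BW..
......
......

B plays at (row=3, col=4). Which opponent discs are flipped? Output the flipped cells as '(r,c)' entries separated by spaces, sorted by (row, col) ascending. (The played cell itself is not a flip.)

Dir NW: first cell 'B' (not opp) -> no flip
Dir N: first cell '.' (not opp) -> no flip
Dir NE: first cell '.' (not opp) -> no flip
Dir W: opp run (3,3) capped by B -> flip
Dir E: first cell '.' (not opp) -> no flip
Dir SW: first cell '.' (not opp) -> no flip
Dir S: first cell '.' (not opp) -> no flip
Dir SE: first cell '.' (not opp) -> no flip

Answer: (3,3)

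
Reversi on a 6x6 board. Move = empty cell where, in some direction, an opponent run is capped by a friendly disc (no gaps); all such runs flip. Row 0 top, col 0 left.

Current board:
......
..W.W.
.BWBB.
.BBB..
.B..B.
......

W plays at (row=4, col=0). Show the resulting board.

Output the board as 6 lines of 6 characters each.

Place W at (4,0); scan 8 dirs for brackets.
Dir NW: edge -> no flip
Dir N: first cell '.' (not opp) -> no flip
Dir NE: opp run (3,1) capped by W -> flip
Dir W: edge -> no flip
Dir E: opp run (4,1), next='.' -> no flip
Dir SW: edge -> no flip
Dir S: first cell '.' (not opp) -> no flip
Dir SE: first cell '.' (not opp) -> no flip
All flips: (3,1)

Answer: ......
..W.W.
.BWBB.
.WBB..
WB..B.
......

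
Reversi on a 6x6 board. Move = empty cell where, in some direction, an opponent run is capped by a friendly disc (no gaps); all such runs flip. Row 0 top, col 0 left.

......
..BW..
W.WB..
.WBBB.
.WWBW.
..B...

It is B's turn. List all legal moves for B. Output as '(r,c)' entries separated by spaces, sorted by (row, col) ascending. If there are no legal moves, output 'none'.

Answer: (0,3) (1,1) (1,4) (2,1) (3,0) (4,0) (4,5) (5,0) (5,1) (5,4) (5,5)

Derivation:
(0,2): no bracket -> illegal
(0,3): flips 1 -> legal
(0,4): no bracket -> illegal
(1,0): no bracket -> illegal
(1,1): flips 1 -> legal
(1,4): flips 1 -> legal
(2,1): flips 1 -> legal
(2,4): no bracket -> illegal
(3,0): flips 2 -> legal
(3,5): no bracket -> illegal
(4,0): flips 2 -> legal
(4,5): flips 1 -> legal
(5,0): flips 1 -> legal
(5,1): flips 1 -> legal
(5,3): no bracket -> illegal
(5,4): flips 1 -> legal
(5,5): flips 1 -> legal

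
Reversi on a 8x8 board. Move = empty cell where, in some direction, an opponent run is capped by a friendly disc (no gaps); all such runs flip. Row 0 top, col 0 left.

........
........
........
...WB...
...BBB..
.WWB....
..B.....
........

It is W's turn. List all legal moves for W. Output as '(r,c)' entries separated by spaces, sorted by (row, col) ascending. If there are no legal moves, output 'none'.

(2,3): no bracket -> illegal
(2,4): no bracket -> illegal
(2,5): flips 2 -> legal
(3,2): no bracket -> illegal
(3,5): flips 1 -> legal
(3,6): no bracket -> illegal
(4,2): no bracket -> illegal
(4,6): no bracket -> illegal
(5,4): flips 1 -> legal
(5,5): flips 1 -> legal
(5,6): no bracket -> illegal
(6,1): no bracket -> illegal
(6,3): flips 2 -> legal
(6,4): no bracket -> illegal
(7,1): no bracket -> illegal
(7,2): flips 1 -> legal
(7,3): flips 1 -> legal

Answer: (2,5) (3,5) (5,4) (5,5) (6,3) (7,2) (7,3)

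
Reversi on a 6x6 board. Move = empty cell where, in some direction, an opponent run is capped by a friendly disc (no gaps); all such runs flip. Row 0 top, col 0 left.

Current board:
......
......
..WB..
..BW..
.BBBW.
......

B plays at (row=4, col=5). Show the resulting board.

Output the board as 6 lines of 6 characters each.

Answer: ......
......
..WB..
..BW..
.BBBBB
......

Derivation:
Place B at (4,5); scan 8 dirs for brackets.
Dir NW: first cell '.' (not opp) -> no flip
Dir N: first cell '.' (not opp) -> no flip
Dir NE: edge -> no flip
Dir W: opp run (4,4) capped by B -> flip
Dir E: edge -> no flip
Dir SW: first cell '.' (not opp) -> no flip
Dir S: first cell '.' (not opp) -> no flip
Dir SE: edge -> no flip
All flips: (4,4)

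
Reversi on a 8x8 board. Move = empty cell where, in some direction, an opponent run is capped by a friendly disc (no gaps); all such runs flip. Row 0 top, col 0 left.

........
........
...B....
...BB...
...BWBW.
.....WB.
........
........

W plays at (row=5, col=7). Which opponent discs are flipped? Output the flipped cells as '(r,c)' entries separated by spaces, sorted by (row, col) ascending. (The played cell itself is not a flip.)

Answer: (5,6)

Derivation:
Dir NW: first cell 'W' (not opp) -> no flip
Dir N: first cell '.' (not opp) -> no flip
Dir NE: edge -> no flip
Dir W: opp run (5,6) capped by W -> flip
Dir E: edge -> no flip
Dir SW: first cell '.' (not opp) -> no flip
Dir S: first cell '.' (not opp) -> no flip
Dir SE: edge -> no flip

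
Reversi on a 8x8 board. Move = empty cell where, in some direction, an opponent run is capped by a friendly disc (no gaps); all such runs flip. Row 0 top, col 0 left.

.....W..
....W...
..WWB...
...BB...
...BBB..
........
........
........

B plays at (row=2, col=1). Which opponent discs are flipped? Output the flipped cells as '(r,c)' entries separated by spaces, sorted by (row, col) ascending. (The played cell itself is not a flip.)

Dir NW: first cell '.' (not opp) -> no flip
Dir N: first cell '.' (not opp) -> no flip
Dir NE: first cell '.' (not opp) -> no flip
Dir W: first cell '.' (not opp) -> no flip
Dir E: opp run (2,2) (2,3) capped by B -> flip
Dir SW: first cell '.' (not opp) -> no flip
Dir S: first cell '.' (not opp) -> no flip
Dir SE: first cell '.' (not opp) -> no flip

Answer: (2,2) (2,3)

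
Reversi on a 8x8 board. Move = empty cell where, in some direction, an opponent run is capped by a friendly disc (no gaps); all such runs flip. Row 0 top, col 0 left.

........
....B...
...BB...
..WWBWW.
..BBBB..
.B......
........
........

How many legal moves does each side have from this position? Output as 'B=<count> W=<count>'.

Answer: B=9 W=8

Derivation:
-- B to move --
(2,1): flips 1 -> legal
(2,2): flips 2 -> legal
(2,5): flips 1 -> legal
(2,6): flips 1 -> legal
(2,7): flips 1 -> legal
(3,1): flips 2 -> legal
(3,7): flips 2 -> legal
(4,1): flips 1 -> legal
(4,6): flips 1 -> legal
(4,7): no bracket -> illegal
B mobility = 9
-- W to move --
(0,3): no bracket -> illegal
(0,4): no bracket -> illegal
(0,5): flips 2 -> legal
(1,2): no bracket -> illegal
(1,3): flips 2 -> legal
(1,5): flips 1 -> legal
(2,2): no bracket -> illegal
(2,5): no bracket -> illegal
(3,1): no bracket -> illegal
(4,0): no bracket -> illegal
(4,1): no bracket -> illegal
(4,6): no bracket -> illegal
(5,0): no bracket -> illegal
(5,2): flips 1 -> legal
(5,3): flips 2 -> legal
(5,4): flips 2 -> legal
(5,5): flips 2 -> legal
(5,6): no bracket -> illegal
(6,0): flips 2 -> legal
(6,1): no bracket -> illegal
(6,2): no bracket -> illegal
W mobility = 8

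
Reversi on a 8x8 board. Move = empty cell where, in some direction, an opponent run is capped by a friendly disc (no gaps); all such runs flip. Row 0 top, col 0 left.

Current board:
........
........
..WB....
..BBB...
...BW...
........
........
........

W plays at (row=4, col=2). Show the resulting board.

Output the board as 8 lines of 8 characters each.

Place W at (4,2); scan 8 dirs for brackets.
Dir NW: first cell '.' (not opp) -> no flip
Dir N: opp run (3,2) capped by W -> flip
Dir NE: opp run (3,3), next='.' -> no flip
Dir W: first cell '.' (not opp) -> no flip
Dir E: opp run (4,3) capped by W -> flip
Dir SW: first cell '.' (not opp) -> no flip
Dir S: first cell '.' (not opp) -> no flip
Dir SE: first cell '.' (not opp) -> no flip
All flips: (3,2) (4,3)

Answer: ........
........
..WB....
..WBB...
..WWW...
........
........
........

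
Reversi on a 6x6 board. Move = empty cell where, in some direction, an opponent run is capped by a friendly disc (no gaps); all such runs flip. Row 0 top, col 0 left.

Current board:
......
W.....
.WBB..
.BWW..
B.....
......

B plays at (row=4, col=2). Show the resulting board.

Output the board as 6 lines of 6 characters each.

Place B at (4,2); scan 8 dirs for brackets.
Dir NW: first cell 'B' (not opp) -> no flip
Dir N: opp run (3,2) capped by B -> flip
Dir NE: opp run (3,3), next='.' -> no flip
Dir W: first cell '.' (not opp) -> no flip
Dir E: first cell '.' (not opp) -> no flip
Dir SW: first cell '.' (not opp) -> no flip
Dir S: first cell '.' (not opp) -> no flip
Dir SE: first cell '.' (not opp) -> no flip
All flips: (3,2)

Answer: ......
W.....
.WBB..
.BBW..
B.B...
......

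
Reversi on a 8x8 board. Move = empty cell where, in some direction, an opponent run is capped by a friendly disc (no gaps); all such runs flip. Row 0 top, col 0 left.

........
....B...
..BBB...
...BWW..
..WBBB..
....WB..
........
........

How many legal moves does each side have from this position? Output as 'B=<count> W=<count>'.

Answer: B=10 W=11

Derivation:
-- B to move --
(2,5): flips 2 -> legal
(2,6): flips 1 -> legal
(3,1): no bracket -> illegal
(3,2): no bracket -> illegal
(3,6): flips 2 -> legal
(4,1): flips 1 -> legal
(4,6): flips 1 -> legal
(5,1): flips 1 -> legal
(5,2): no bracket -> illegal
(5,3): flips 1 -> legal
(6,3): flips 1 -> legal
(6,4): flips 1 -> legal
(6,5): flips 1 -> legal
B mobility = 10
-- W to move --
(0,3): no bracket -> illegal
(0,4): flips 2 -> legal
(0,5): no bracket -> illegal
(1,1): no bracket -> illegal
(1,2): flips 1 -> legal
(1,3): flips 1 -> legal
(1,5): flips 2 -> legal
(2,1): no bracket -> illegal
(2,5): no bracket -> illegal
(3,1): no bracket -> illegal
(3,2): flips 2 -> legal
(3,6): flips 1 -> legal
(4,6): flips 3 -> legal
(5,2): flips 1 -> legal
(5,3): flips 1 -> legal
(5,6): flips 2 -> legal
(6,4): no bracket -> illegal
(6,5): flips 2 -> legal
(6,6): no bracket -> illegal
W mobility = 11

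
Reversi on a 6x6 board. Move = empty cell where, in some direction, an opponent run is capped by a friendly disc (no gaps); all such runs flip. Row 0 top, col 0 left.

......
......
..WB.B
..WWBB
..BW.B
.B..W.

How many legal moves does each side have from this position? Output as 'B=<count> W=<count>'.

Answer: B=8 W=5

Derivation:
-- B to move --
(1,1): no bracket -> illegal
(1,2): flips 2 -> legal
(1,3): no bracket -> illegal
(2,1): flips 1 -> legal
(2,4): flips 1 -> legal
(3,1): flips 2 -> legal
(4,1): flips 1 -> legal
(4,4): flips 1 -> legal
(5,2): flips 1 -> legal
(5,3): flips 2 -> legal
(5,5): no bracket -> illegal
B mobility = 8
-- W to move --
(1,2): no bracket -> illegal
(1,3): flips 1 -> legal
(1,4): flips 1 -> legal
(1,5): no bracket -> illegal
(2,4): flips 1 -> legal
(3,1): no bracket -> illegal
(4,0): no bracket -> illegal
(4,1): flips 1 -> legal
(4,4): no bracket -> illegal
(5,0): no bracket -> illegal
(5,2): flips 1 -> legal
(5,3): no bracket -> illegal
(5,5): no bracket -> illegal
W mobility = 5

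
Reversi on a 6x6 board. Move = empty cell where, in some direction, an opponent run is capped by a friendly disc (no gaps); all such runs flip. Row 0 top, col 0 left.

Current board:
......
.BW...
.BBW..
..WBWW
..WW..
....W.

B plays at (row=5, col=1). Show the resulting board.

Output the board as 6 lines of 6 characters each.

Place B at (5,1); scan 8 dirs for brackets.
Dir NW: first cell '.' (not opp) -> no flip
Dir N: first cell '.' (not opp) -> no flip
Dir NE: opp run (4,2) capped by B -> flip
Dir W: first cell '.' (not opp) -> no flip
Dir E: first cell '.' (not opp) -> no flip
Dir SW: edge -> no flip
Dir S: edge -> no flip
Dir SE: edge -> no flip
All flips: (4,2)

Answer: ......
.BW...
.BBW..
..WBWW
..BW..
.B..W.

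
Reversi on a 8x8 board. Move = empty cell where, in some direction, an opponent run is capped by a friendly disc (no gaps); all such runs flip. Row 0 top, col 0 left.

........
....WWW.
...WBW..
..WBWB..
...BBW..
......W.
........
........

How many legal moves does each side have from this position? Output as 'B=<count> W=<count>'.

-- B to move --
(0,3): no bracket -> illegal
(0,4): flips 1 -> legal
(0,5): flips 2 -> legal
(0,6): flips 1 -> legal
(0,7): flips 3 -> legal
(1,2): no bracket -> illegal
(1,3): flips 1 -> legal
(1,7): no bracket -> illegal
(2,1): flips 1 -> legal
(2,2): flips 1 -> legal
(2,6): flips 1 -> legal
(2,7): no bracket -> illegal
(3,1): flips 1 -> legal
(3,6): no bracket -> illegal
(4,1): no bracket -> illegal
(4,2): no bracket -> illegal
(4,6): flips 1 -> legal
(4,7): no bracket -> illegal
(5,4): no bracket -> illegal
(5,5): flips 1 -> legal
(5,7): no bracket -> illegal
(6,5): no bracket -> illegal
(6,6): no bracket -> illegal
(6,7): no bracket -> illegal
B mobility = 11
-- W to move --
(1,3): no bracket -> illegal
(2,2): no bracket -> illegal
(2,6): no bracket -> illegal
(3,6): flips 1 -> legal
(4,2): flips 4 -> legal
(4,6): no bracket -> illegal
(5,2): flips 1 -> legal
(5,3): flips 2 -> legal
(5,4): flips 2 -> legal
(5,5): no bracket -> illegal
W mobility = 5

Answer: B=11 W=5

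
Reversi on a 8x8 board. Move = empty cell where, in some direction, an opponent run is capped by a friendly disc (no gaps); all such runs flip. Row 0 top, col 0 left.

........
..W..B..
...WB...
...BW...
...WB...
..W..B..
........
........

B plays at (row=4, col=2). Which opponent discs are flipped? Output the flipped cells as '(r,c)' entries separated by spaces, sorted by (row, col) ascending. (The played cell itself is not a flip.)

Dir NW: first cell '.' (not opp) -> no flip
Dir N: first cell '.' (not opp) -> no flip
Dir NE: first cell 'B' (not opp) -> no flip
Dir W: first cell '.' (not opp) -> no flip
Dir E: opp run (4,3) capped by B -> flip
Dir SW: first cell '.' (not opp) -> no flip
Dir S: opp run (5,2), next='.' -> no flip
Dir SE: first cell '.' (not opp) -> no flip

Answer: (4,3)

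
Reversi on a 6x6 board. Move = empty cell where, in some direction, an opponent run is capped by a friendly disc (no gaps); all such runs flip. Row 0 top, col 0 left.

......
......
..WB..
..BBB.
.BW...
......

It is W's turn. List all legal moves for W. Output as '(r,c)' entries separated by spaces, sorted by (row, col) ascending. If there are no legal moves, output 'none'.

(1,2): no bracket -> illegal
(1,3): no bracket -> illegal
(1,4): no bracket -> illegal
(2,1): no bracket -> illegal
(2,4): flips 2 -> legal
(2,5): no bracket -> illegal
(3,0): no bracket -> illegal
(3,1): no bracket -> illegal
(3,5): no bracket -> illegal
(4,0): flips 1 -> legal
(4,3): no bracket -> illegal
(4,4): flips 1 -> legal
(4,5): no bracket -> illegal
(5,0): no bracket -> illegal
(5,1): no bracket -> illegal
(5,2): no bracket -> illegal

Answer: (2,4) (4,0) (4,4)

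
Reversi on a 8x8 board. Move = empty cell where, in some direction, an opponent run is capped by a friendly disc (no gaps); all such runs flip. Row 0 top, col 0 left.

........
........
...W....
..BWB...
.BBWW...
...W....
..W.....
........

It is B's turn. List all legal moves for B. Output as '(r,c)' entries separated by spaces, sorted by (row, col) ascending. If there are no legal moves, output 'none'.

Answer: (1,2) (1,4) (2,4) (4,5) (5,2) (5,4) (6,4)

Derivation:
(1,2): flips 1 -> legal
(1,3): no bracket -> illegal
(1,4): flips 1 -> legal
(2,2): no bracket -> illegal
(2,4): flips 1 -> legal
(3,5): no bracket -> illegal
(4,5): flips 2 -> legal
(5,1): no bracket -> illegal
(5,2): flips 1 -> legal
(5,4): flips 2 -> legal
(5,5): no bracket -> illegal
(6,1): no bracket -> illegal
(6,3): no bracket -> illegal
(6,4): flips 1 -> legal
(7,1): no bracket -> illegal
(7,2): no bracket -> illegal
(7,3): no bracket -> illegal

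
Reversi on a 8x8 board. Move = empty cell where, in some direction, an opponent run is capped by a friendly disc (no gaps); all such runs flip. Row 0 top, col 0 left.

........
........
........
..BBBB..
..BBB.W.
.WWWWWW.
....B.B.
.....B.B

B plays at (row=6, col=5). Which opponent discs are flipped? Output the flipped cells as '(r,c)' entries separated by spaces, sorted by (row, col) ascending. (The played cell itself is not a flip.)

Answer: (5,4)

Derivation:
Dir NW: opp run (5,4) capped by B -> flip
Dir N: opp run (5,5), next='.' -> no flip
Dir NE: opp run (5,6), next='.' -> no flip
Dir W: first cell 'B' (not opp) -> no flip
Dir E: first cell 'B' (not opp) -> no flip
Dir SW: first cell '.' (not opp) -> no flip
Dir S: first cell 'B' (not opp) -> no flip
Dir SE: first cell '.' (not opp) -> no flip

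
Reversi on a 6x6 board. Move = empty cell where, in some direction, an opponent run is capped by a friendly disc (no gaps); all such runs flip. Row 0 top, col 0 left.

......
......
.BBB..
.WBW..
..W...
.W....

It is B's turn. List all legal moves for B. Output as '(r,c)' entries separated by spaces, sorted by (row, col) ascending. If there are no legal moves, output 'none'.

Answer: (3,0) (3,4) (4,0) (4,1) (4,3) (4,4) (5,2)

Derivation:
(2,0): no bracket -> illegal
(2,4): no bracket -> illegal
(3,0): flips 1 -> legal
(3,4): flips 1 -> legal
(4,0): flips 1 -> legal
(4,1): flips 1 -> legal
(4,3): flips 1 -> legal
(4,4): flips 1 -> legal
(5,0): no bracket -> illegal
(5,2): flips 1 -> legal
(5,3): no bracket -> illegal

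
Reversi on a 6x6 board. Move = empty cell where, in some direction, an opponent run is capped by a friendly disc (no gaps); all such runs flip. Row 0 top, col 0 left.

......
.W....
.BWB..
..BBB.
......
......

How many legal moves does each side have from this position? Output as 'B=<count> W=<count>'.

Answer: B=3 W=5

Derivation:
-- B to move --
(0,0): flips 2 -> legal
(0,1): flips 1 -> legal
(0,2): no bracket -> illegal
(1,0): no bracket -> illegal
(1,2): flips 1 -> legal
(1,3): no bracket -> illegal
(2,0): no bracket -> illegal
(3,1): no bracket -> illegal
B mobility = 3
-- W to move --
(1,0): no bracket -> illegal
(1,2): no bracket -> illegal
(1,3): no bracket -> illegal
(1,4): no bracket -> illegal
(2,0): flips 1 -> legal
(2,4): flips 1 -> legal
(2,5): no bracket -> illegal
(3,0): no bracket -> illegal
(3,1): flips 1 -> legal
(3,5): no bracket -> illegal
(4,1): no bracket -> illegal
(4,2): flips 1 -> legal
(4,3): no bracket -> illegal
(4,4): flips 1 -> legal
(4,5): no bracket -> illegal
W mobility = 5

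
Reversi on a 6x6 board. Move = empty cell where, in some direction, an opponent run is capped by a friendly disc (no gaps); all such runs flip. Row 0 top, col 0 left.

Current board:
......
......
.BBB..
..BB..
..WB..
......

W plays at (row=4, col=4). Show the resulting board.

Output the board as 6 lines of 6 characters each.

Place W at (4,4); scan 8 dirs for brackets.
Dir NW: opp run (3,3) (2,2), next='.' -> no flip
Dir N: first cell '.' (not opp) -> no flip
Dir NE: first cell '.' (not opp) -> no flip
Dir W: opp run (4,3) capped by W -> flip
Dir E: first cell '.' (not opp) -> no flip
Dir SW: first cell '.' (not opp) -> no flip
Dir S: first cell '.' (not opp) -> no flip
Dir SE: first cell '.' (not opp) -> no flip
All flips: (4,3)

Answer: ......
......
.BBB..
..BB..
..WWW.
......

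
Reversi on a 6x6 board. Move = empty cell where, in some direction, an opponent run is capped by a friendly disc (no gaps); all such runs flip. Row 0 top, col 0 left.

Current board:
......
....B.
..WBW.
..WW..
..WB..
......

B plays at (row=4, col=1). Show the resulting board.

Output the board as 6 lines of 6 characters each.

Place B at (4,1); scan 8 dirs for brackets.
Dir NW: first cell '.' (not opp) -> no flip
Dir N: first cell '.' (not opp) -> no flip
Dir NE: opp run (3,2) capped by B -> flip
Dir W: first cell '.' (not opp) -> no flip
Dir E: opp run (4,2) capped by B -> flip
Dir SW: first cell '.' (not opp) -> no flip
Dir S: first cell '.' (not opp) -> no flip
Dir SE: first cell '.' (not opp) -> no flip
All flips: (3,2) (4,2)

Answer: ......
....B.
..WBW.
..BW..
.BBB..
......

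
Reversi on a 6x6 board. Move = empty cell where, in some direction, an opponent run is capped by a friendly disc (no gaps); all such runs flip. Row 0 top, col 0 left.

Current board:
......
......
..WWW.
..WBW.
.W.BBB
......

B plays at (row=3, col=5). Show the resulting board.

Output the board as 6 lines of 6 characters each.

Place B at (3,5); scan 8 dirs for brackets.
Dir NW: opp run (2,4), next='.' -> no flip
Dir N: first cell '.' (not opp) -> no flip
Dir NE: edge -> no flip
Dir W: opp run (3,4) capped by B -> flip
Dir E: edge -> no flip
Dir SW: first cell 'B' (not opp) -> no flip
Dir S: first cell 'B' (not opp) -> no flip
Dir SE: edge -> no flip
All flips: (3,4)

Answer: ......
......
..WWW.
..WBBB
.W.BBB
......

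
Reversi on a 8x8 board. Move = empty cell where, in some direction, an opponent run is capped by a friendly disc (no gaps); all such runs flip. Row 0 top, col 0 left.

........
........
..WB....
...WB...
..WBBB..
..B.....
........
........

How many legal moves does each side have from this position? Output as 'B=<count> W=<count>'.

-- B to move --
(1,1): flips 2 -> legal
(1,2): no bracket -> illegal
(1,3): no bracket -> illegal
(2,1): flips 1 -> legal
(2,4): no bracket -> illegal
(3,1): no bracket -> illegal
(3,2): flips 2 -> legal
(4,1): flips 1 -> legal
(5,1): no bracket -> illegal
(5,3): no bracket -> illegal
B mobility = 4
-- W to move --
(1,2): no bracket -> illegal
(1,3): flips 1 -> legal
(1,4): no bracket -> illegal
(2,4): flips 1 -> legal
(2,5): no bracket -> illegal
(3,2): no bracket -> illegal
(3,5): flips 1 -> legal
(3,6): no bracket -> illegal
(4,1): no bracket -> illegal
(4,6): flips 3 -> legal
(5,1): no bracket -> illegal
(5,3): flips 1 -> legal
(5,4): no bracket -> illegal
(5,5): flips 1 -> legal
(5,6): no bracket -> illegal
(6,1): no bracket -> illegal
(6,2): flips 1 -> legal
(6,3): no bracket -> illegal
W mobility = 7

Answer: B=4 W=7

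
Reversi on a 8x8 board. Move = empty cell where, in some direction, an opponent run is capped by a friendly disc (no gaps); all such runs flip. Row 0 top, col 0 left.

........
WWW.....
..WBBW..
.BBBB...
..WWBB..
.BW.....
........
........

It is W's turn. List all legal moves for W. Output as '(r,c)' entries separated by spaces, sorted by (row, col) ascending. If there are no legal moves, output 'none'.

Answer: (1,3) (1,5) (2,0) (2,1) (4,0) (4,6) (5,0) (5,5) (5,6) (6,0)

Derivation:
(1,3): flips 2 -> legal
(1,4): no bracket -> illegal
(1,5): flips 2 -> legal
(2,0): flips 1 -> legal
(2,1): flips 1 -> legal
(3,0): no bracket -> illegal
(3,5): no bracket -> illegal
(3,6): no bracket -> illegal
(4,0): flips 1 -> legal
(4,1): no bracket -> illegal
(4,6): flips 2 -> legal
(5,0): flips 1 -> legal
(5,3): no bracket -> illegal
(5,4): no bracket -> illegal
(5,5): flips 2 -> legal
(5,6): flips 3 -> legal
(6,0): flips 1 -> legal
(6,1): no bracket -> illegal
(6,2): no bracket -> illegal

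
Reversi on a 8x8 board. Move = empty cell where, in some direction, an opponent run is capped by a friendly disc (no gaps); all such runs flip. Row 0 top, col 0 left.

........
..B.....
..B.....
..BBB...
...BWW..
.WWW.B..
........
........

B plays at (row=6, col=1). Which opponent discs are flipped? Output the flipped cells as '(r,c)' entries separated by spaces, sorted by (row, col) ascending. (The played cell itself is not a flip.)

Dir NW: first cell '.' (not opp) -> no flip
Dir N: opp run (5,1), next='.' -> no flip
Dir NE: opp run (5,2) capped by B -> flip
Dir W: first cell '.' (not opp) -> no flip
Dir E: first cell '.' (not opp) -> no flip
Dir SW: first cell '.' (not opp) -> no flip
Dir S: first cell '.' (not opp) -> no flip
Dir SE: first cell '.' (not opp) -> no flip

Answer: (5,2)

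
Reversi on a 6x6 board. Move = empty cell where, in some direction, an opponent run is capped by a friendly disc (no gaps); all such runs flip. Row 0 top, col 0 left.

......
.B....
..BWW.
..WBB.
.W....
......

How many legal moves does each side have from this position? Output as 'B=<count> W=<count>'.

Answer: B=7 W=7

Derivation:
-- B to move --
(1,2): flips 1 -> legal
(1,3): flips 1 -> legal
(1,4): flips 1 -> legal
(1,5): flips 1 -> legal
(2,1): no bracket -> illegal
(2,5): flips 2 -> legal
(3,0): no bracket -> illegal
(3,1): flips 1 -> legal
(3,5): no bracket -> illegal
(4,0): no bracket -> illegal
(4,2): flips 1 -> legal
(4,3): no bracket -> illegal
(5,0): no bracket -> illegal
(5,1): no bracket -> illegal
(5,2): no bracket -> illegal
B mobility = 7
-- W to move --
(0,0): no bracket -> illegal
(0,1): no bracket -> illegal
(0,2): no bracket -> illegal
(1,0): no bracket -> illegal
(1,2): flips 1 -> legal
(1,3): no bracket -> illegal
(2,0): no bracket -> illegal
(2,1): flips 1 -> legal
(2,5): no bracket -> illegal
(3,1): no bracket -> illegal
(3,5): flips 2 -> legal
(4,2): flips 1 -> legal
(4,3): flips 1 -> legal
(4,4): flips 1 -> legal
(4,5): flips 1 -> legal
W mobility = 7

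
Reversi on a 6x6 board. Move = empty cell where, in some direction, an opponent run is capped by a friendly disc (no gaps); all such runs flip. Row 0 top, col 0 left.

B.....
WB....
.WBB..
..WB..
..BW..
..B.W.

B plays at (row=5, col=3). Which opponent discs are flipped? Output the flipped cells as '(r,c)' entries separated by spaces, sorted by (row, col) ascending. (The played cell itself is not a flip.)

Answer: (4,3)

Derivation:
Dir NW: first cell 'B' (not opp) -> no flip
Dir N: opp run (4,3) capped by B -> flip
Dir NE: first cell '.' (not opp) -> no flip
Dir W: first cell 'B' (not opp) -> no flip
Dir E: opp run (5,4), next='.' -> no flip
Dir SW: edge -> no flip
Dir S: edge -> no flip
Dir SE: edge -> no flip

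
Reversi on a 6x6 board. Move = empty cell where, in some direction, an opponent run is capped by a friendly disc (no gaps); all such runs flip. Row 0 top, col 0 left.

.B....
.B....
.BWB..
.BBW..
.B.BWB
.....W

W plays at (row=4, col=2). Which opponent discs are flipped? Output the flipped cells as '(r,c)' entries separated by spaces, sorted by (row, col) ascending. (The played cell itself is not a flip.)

Dir NW: opp run (3,1), next='.' -> no flip
Dir N: opp run (3,2) capped by W -> flip
Dir NE: first cell 'W' (not opp) -> no flip
Dir W: opp run (4,1), next='.' -> no flip
Dir E: opp run (4,3) capped by W -> flip
Dir SW: first cell '.' (not opp) -> no flip
Dir S: first cell '.' (not opp) -> no flip
Dir SE: first cell '.' (not opp) -> no flip

Answer: (3,2) (4,3)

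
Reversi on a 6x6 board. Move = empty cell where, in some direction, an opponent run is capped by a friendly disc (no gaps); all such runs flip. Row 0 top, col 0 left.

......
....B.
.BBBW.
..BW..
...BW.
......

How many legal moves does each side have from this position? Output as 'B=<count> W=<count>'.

Answer: B=4 W=7

Derivation:
-- B to move --
(1,3): no bracket -> illegal
(1,5): no bracket -> illegal
(2,5): flips 1 -> legal
(3,4): flips 2 -> legal
(3,5): no bracket -> illegal
(4,2): no bracket -> illegal
(4,5): flips 1 -> legal
(5,3): no bracket -> illegal
(5,4): no bracket -> illegal
(5,5): flips 2 -> legal
B mobility = 4
-- W to move --
(0,3): no bracket -> illegal
(0,4): flips 1 -> legal
(0,5): no bracket -> illegal
(1,0): no bracket -> illegal
(1,1): flips 1 -> legal
(1,2): no bracket -> illegal
(1,3): flips 1 -> legal
(1,5): no bracket -> illegal
(2,0): flips 3 -> legal
(2,5): no bracket -> illegal
(3,0): no bracket -> illegal
(3,1): flips 1 -> legal
(3,4): no bracket -> illegal
(4,1): no bracket -> illegal
(4,2): flips 1 -> legal
(5,2): no bracket -> illegal
(5,3): flips 1 -> legal
(5,4): no bracket -> illegal
W mobility = 7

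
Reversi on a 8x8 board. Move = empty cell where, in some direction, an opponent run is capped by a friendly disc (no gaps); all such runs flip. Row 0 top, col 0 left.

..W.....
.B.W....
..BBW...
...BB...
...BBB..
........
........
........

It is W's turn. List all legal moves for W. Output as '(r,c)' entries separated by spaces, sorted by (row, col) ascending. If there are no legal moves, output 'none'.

(0,0): no bracket -> illegal
(0,1): no bracket -> illegal
(1,0): no bracket -> illegal
(1,2): no bracket -> illegal
(1,4): no bracket -> illegal
(2,0): flips 1 -> legal
(2,1): flips 2 -> legal
(2,5): no bracket -> illegal
(3,1): flips 1 -> legal
(3,2): no bracket -> illegal
(3,5): no bracket -> illegal
(3,6): no bracket -> illegal
(4,2): flips 1 -> legal
(4,6): no bracket -> illegal
(5,2): no bracket -> illegal
(5,3): flips 3 -> legal
(5,4): flips 2 -> legal
(5,5): no bracket -> illegal
(5,6): no bracket -> illegal

Answer: (2,0) (2,1) (3,1) (4,2) (5,3) (5,4)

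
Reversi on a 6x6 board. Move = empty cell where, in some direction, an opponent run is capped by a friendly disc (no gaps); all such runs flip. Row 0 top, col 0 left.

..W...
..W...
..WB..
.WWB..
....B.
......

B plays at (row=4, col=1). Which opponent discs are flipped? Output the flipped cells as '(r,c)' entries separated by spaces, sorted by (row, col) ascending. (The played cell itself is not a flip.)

Answer: (3,2)

Derivation:
Dir NW: first cell '.' (not opp) -> no flip
Dir N: opp run (3,1), next='.' -> no flip
Dir NE: opp run (3,2) capped by B -> flip
Dir W: first cell '.' (not opp) -> no flip
Dir E: first cell '.' (not opp) -> no flip
Dir SW: first cell '.' (not opp) -> no flip
Dir S: first cell '.' (not opp) -> no flip
Dir SE: first cell '.' (not opp) -> no flip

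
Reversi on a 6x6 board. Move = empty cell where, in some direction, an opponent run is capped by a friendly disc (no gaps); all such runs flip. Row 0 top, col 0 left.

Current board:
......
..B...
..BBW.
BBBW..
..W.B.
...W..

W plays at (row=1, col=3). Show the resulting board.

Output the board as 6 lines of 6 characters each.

Place W at (1,3); scan 8 dirs for brackets.
Dir NW: first cell '.' (not opp) -> no flip
Dir N: first cell '.' (not opp) -> no flip
Dir NE: first cell '.' (not opp) -> no flip
Dir W: opp run (1,2), next='.' -> no flip
Dir E: first cell '.' (not opp) -> no flip
Dir SW: opp run (2,2) (3,1), next='.' -> no flip
Dir S: opp run (2,3) capped by W -> flip
Dir SE: first cell 'W' (not opp) -> no flip
All flips: (2,3)

Answer: ......
..BW..
..BWW.
BBBW..
..W.B.
...W..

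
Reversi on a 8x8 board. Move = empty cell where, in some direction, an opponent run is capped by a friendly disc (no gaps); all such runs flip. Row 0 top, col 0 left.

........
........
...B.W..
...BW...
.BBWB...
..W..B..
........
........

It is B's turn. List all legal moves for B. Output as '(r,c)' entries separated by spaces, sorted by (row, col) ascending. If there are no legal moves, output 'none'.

Answer: (2,4) (3,5) (4,5) (5,3) (6,2) (6,3)

Derivation:
(1,4): no bracket -> illegal
(1,5): no bracket -> illegal
(1,6): no bracket -> illegal
(2,4): flips 1 -> legal
(2,6): no bracket -> illegal
(3,2): no bracket -> illegal
(3,5): flips 1 -> legal
(3,6): no bracket -> illegal
(4,5): flips 1 -> legal
(5,1): no bracket -> illegal
(5,3): flips 1 -> legal
(5,4): no bracket -> illegal
(6,1): no bracket -> illegal
(6,2): flips 1 -> legal
(6,3): flips 1 -> legal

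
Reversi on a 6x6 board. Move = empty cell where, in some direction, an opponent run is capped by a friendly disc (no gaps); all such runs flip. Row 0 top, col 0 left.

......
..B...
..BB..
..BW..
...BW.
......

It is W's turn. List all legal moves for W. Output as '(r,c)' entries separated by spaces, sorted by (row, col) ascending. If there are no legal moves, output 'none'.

(0,1): no bracket -> illegal
(0,2): no bracket -> illegal
(0,3): no bracket -> illegal
(1,1): flips 1 -> legal
(1,3): flips 1 -> legal
(1,4): no bracket -> illegal
(2,1): no bracket -> illegal
(2,4): no bracket -> illegal
(3,1): flips 1 -> legal
(3,4): no bracket -> illegal
(4,1): no bracket -> illegal
(4,2): flips 1 -> legal
(5,2): no bracket -> illegal
(5,3): flips 1 -> legal
(5,4): no bracket -> illegal

Answer: (1,1) (1,3) (3,1) (4,2) (5,3)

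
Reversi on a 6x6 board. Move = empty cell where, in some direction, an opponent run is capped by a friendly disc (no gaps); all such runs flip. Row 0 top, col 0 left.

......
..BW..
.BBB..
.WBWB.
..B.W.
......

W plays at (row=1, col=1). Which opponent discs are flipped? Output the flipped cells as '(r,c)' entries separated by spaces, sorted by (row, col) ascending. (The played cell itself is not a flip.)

Dir NW: first cell '.' (not opp) -> no flip
Dir N: first cell '.' (not opp) -> no flip
Dir NE: first cell '.' (not opp) -> no flip
Dir W: first cell '.' (not opp) -> no flip
Dir E: opp run (1,2) capped by W -> flip
Dir SW: first cell '.' (not opp) -> no flip
Dir S: opp run (2,1) capped by W -> flip
Dir SE: opp run (2,2) capped by W -> flip

Answer: (1,2) (2,1) (2,2)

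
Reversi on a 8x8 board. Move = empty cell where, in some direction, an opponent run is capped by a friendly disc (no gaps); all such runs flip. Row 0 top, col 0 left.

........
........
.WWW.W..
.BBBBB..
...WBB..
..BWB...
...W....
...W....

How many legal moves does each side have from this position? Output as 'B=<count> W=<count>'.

Answer: B=11 W=11

Derivation:
-- B to move --
(1,0): flips 1 -> legal
(1,1): flips 2 -> legal
(1,2): flips 2 -> legal
(1,3): flips 2 -> legal
(1,4): flips 1 -> legal
(1,5): flips 1 -> legal
(1,6): flips 1 -> legal
(2,0): no bracket -> illegal
(2,4): no bracket -> illegal
(2,6): no bracket -> illegal
(3,0): no bracket -> illegal
(3,6): no bracket -> illegal
(4,2): flips 1 -> legal
(6,2): flips 1 -> legal
(6,4): no bracket -> illegal
(7,2): flips 1 -> legal
(7,4): flips 1 -> legal
B mobility = 11
-- W to move --
(2,0): no bracket -> illegal
(2,4): no bracket -> illegal
(2,6): flips 2 -> legal
(3,0): no bracket -> illegal
(3,6): flips 2 -> legal
(4,0): flips 1 -> legal
(4,1): flips 3 -> legal
(4,2): flips 1 -> legal
(4,6): flips 2 -> legal
(5,1): flips 1 -> legal
(5,5): flips 5 -> legal
(5,6): flips 2 -> legal
(6,1): flips 1 -> legal
(6,2): no bracket -> illegal
(6,4): no bracket -> illegal
(6,5): flips 1 -> legal
W mobility = 11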